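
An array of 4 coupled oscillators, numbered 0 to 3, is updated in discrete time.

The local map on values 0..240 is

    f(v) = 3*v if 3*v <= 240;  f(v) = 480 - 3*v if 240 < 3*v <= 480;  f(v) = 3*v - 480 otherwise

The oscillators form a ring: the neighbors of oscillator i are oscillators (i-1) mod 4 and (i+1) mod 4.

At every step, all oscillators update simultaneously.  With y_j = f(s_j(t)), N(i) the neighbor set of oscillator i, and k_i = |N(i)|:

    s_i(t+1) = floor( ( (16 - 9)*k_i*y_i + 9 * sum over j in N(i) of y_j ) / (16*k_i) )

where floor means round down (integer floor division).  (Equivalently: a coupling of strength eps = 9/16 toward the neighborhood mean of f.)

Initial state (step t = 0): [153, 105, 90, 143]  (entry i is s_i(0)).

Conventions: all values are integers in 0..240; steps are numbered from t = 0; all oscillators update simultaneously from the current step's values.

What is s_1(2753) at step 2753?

Simulating step by step:
t=0: [153, 105, 90, 143]
t=1: [69, 137, 152, 87]
t=2: [171, 95, 91, 160]
t=3: [69, 152, 145, 67]
t=4: [153, 81, 82, 158]
t=5: [77, 175, 170, 74]
t=6: [176, 93, 88, 170]
t=7: [85, 162, 159, 87]
t=8: [161, 66, 64, 159]
t=9: [57, 141, 140, 56]
t=10: [138, 89, 89, 138]
t=11: [107, 171, 171, 107]
t=12: [123, 68, 68, 123]
t=13: [137, 177, 177, 137]
t=14: [63, 56, 56, 63]
t=15: [183, 173, 173, 183]
t=16: [60, 47, 47, 60]
t=17: [169, 151, 151, 169]
t=18: [27, 27, 27, 27]
t=19: [81, 81, 81, 81]
t=20: [237, 237, 237, 237]
t=21: [231, 231, 231, 231]
t=22: [213, 213, 213, 213]
t=23: [159, 159, 159, 159]
t=24: [3, 3, 3, 3]
t=25: [9, 9, 9, 9]
t=26: [27, 27, 27, 27]

Answer: s_1(2753) = 9
Key observation: The state at step 18, [27, 27, 27, 27], reappears at step 26: the system is in a cycle of period 8 from step 18 on.  Therefore the state at step 2753 equals the state at step 18 + ((2753 - 18) mod 8) = 25, which is [9, 9, 9, 9].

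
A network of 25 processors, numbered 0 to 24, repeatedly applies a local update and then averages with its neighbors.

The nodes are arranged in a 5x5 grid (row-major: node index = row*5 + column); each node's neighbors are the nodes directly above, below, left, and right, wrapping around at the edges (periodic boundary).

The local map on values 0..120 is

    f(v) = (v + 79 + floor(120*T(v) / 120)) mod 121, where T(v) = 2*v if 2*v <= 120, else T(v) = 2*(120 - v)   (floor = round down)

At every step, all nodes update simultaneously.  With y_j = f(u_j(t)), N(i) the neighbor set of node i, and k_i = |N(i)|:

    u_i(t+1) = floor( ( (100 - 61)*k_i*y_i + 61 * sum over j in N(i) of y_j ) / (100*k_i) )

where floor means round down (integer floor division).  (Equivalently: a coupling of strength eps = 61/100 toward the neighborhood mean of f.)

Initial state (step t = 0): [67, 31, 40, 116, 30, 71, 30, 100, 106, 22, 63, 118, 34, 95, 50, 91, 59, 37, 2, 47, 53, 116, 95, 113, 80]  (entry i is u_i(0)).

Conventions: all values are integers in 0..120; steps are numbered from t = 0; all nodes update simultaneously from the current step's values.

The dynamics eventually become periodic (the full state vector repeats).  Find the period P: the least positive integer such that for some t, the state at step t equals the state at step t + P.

Simulating step by step:
t=0: [67, 31, 40, 116, 30, 71, 30, 100, 106, 22, 63, 118, 34, 95, 50, 91, 59, 37, 2, 47, 53, 116, 95, 113, 80]
t=1: [37, 53, 81, 78, 54, 16, 54, 80, 82, 48, 51, 51, 76, 92, 78, 78, 57, 66, 87, 102, 93, 75, 88, 92, 99]
t=2: [79, 92, 116, 116, 106, 63, 100, 100, 113, 94, 97, 79, 53, 94, 110, 95, 40, 39, 91, 106, 85, 52, 78, 108, 103]
t=3: [95, 104, 93, 85, 96, 69, 89, 96, 92, 83, 88, 106, 106, 101, 95, 98, 93, 93, 96, 95, 109, 108, 101, 96, 96]
t=4: [84, 98, 102, 107, 105, 69, 87, 102, 106, 93, 89, 99, 96, 99, 104, 101, 99, 101, 101, 102, 94, 93, 99, 102, 100]
t=5: [90, 103, 96, 92, 98, 70, 89, 98, 95, 84, 87, 102, 99, 97, 99, 100, 99, 98, 97, 96, 103, 102, 98, 96, 97]
t=6: [87, 100, 100, 103, 104, 70, 87, 101, 104, 91, 89, 101, 99, 100, 103, 100, 98, 99, 101, 100, 98, 96, 100, 102, 100]
t=7: [88, 102, 97, 95, 99, 69, 88, 99, 97, 85, 87, 101, 98, 96, 99, 100, 99, 98, 97, 97, 101, 100, 98, 96, 97]
t=8: [88, 101, 100, 101, 103, 70, 88, 101, 102, 90, 89, 101, 99, 100, 103, 100, 98, 100, 101, 100, 99, 98, 100, 101, 100]
t=9: [88, 101, 97, 96, 100, 69, 88, 99, 98, 86, 87, 101, 98, 97, 100, 100, 98, 98, 97, 97, 100, 99, 98, 97, 97]
t=10: [88, 101, 100, 100, 103, 70, 88, 101, 102, 90, 89, 102, 99, 100, 103, 100, 99, 100, 100, 100, 100, 98, 100, 101, 100]
t=11: [88, 101, 97, 97, 100, 69, 88, 99, 98, 86, 87, 101, 97, 97, 100, 99, 98, 98, 97, 97, 100, 98, 98, 97, 97]
t=12: [88, 102, 99, 100, 102, 70, 88, 101, 101, 90, 89, 102, 99, 100, 103, 101, 99, 100, 100, 100, 100, 99, 100, 100, 100]
t=13: [88, 101, 97, 97, 100, 69, 88, 99, 98, 87, 87, 101, 97, 97, 100, 99, 98, 98, 98, 97, 99, 98, 98, 98, 97]
t=14: [88, 102, 99, 100, 102, 70, 88, 101, 101, 89, 89, 102, 99, 100, 102, 101, 99, 100, 100, 100, 101, 99, 100, 100, 100]
t=15: [88, 101, 97, 97, 100, 69, 88, 99, 99, 87, 87, 101, 97, 97, 100, 99, 98, 98, 98, 97, 99, 98, 98, 98, 97]
t=16: [88, 102, 99, 100, 102, 70, 88, 101, 101, 89, 89, 102, 99, 100, 102, 101, 99, 100, 100, 100, 101, 99, 100, 100, 100]

Answer: 2
Key observation: The state at step 14, [88, 102, 99, 100, 102, 70, 88, 101, 101, 89, 89, 102, 99, 100, 102, 101, 99, 100, 100, 100, 101, 99, 100, 100, 100], reappears at step 16 — and no state repeats earlier — so the cycle the system enters has period 2.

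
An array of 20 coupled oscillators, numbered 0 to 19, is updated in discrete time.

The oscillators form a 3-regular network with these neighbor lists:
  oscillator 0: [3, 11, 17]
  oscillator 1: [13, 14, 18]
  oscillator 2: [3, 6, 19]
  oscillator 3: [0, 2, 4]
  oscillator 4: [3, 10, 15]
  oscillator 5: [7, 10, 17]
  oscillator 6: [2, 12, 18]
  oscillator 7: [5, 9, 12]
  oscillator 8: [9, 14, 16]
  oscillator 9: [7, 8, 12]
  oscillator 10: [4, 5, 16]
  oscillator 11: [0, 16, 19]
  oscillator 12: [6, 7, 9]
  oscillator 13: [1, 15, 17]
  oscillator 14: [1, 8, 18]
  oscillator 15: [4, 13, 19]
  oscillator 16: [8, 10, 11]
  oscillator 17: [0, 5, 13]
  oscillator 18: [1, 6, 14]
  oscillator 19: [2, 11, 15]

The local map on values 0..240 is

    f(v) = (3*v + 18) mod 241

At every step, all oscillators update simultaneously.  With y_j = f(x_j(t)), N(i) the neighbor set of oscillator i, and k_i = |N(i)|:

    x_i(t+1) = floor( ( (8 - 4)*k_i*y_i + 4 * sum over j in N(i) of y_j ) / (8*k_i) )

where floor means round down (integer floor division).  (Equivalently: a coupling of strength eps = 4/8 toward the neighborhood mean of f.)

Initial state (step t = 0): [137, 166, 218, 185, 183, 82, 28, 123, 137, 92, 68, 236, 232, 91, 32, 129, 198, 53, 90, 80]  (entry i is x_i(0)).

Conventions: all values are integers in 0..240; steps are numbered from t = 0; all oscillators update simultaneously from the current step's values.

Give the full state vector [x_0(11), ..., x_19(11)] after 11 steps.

Answer: [172, 158, 135, 142, 65, 127, 82, 90, 67, 143, 114, 118, 106, 102, 85, 69, 85, 145, 128, 138]

Derivation:
t=0: [137, 166, 218, 185, 183, 82, 28, 123, 137, 92, 68, 236, 232, 91, 32, 129, 198, 53, 90, 80]
t=1: [139, 52, 130, 122, 122, 102, 129, 124, 143, 120, 150, 57, 166, 87, 101, 107, 133, 132, 65, 68]
t=2: [181, 142, 171, 155, 149, 133, 151, 116, 168, 133, 180, 193, 92, 93, 138, 116, 191, 139, 176, 186]
t=3: [91, 153, 78, 59, 145, 153, 142, 130, 99, 124, 122, 104, 115, 115, 146, 124, 93, 148, 136, 95]
t=4: [109, 205, 82, 143, 187, 206, 154, 168, 107, 135, 155, 72, 147, 162, 190, 140, 79, 178, 201, 72]
t=5: [137, 120, 124, 140, 115, 95, 182, 112, 99, 150, 44, 175, 185, 80, 117, 157, 62, 81, 152, 192]
t=6: [140, 131, 139, 175, 120, 78, 119, 119, 130, 159, 139, 114, 115, 35, 138, 45, 149, 54, 174, 92]
t=7: [158, 147, 138, 118, 136, 90, 129, 91, 154, 77, 159, 138, 107, 145, 161, 128, 192, 145, 111, 104]
t=8: [94, 165, 159, 129, 143, 69, 148, 50, 142, 68, 63, 130, 86, 204, 104, 161, 129, 150, 121, 135]
t=9: [122, 78, 101, 128, 168, 212, 141, 164, 180, 178, 202, 151, 119, 120, 106, 98, 178, 185, 126, 124]
t=10: [151, 70, 125, 124, 82, 129, 161, 76, 77, 74, 118, 175, 116, 97, 87, 89, 109, 120, 128, 138]
t=11: [172, 158, 135, 142, 65, 127, 82, 90, 67, 143, 114, 118, 106, 102, 85, 69, 85, 145, 128, 138]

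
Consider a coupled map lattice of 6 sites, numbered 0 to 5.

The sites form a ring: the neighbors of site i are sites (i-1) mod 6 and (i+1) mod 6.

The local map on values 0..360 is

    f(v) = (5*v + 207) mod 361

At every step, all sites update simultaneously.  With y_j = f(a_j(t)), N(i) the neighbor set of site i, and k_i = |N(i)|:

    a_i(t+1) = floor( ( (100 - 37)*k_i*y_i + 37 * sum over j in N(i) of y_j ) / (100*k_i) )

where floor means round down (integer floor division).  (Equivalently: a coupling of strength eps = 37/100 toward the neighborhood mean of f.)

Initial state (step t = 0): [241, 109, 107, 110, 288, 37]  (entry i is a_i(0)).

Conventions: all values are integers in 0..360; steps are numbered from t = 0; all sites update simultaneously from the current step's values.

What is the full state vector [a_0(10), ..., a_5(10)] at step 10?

Simulating step by step:
t=0: [241, 109, 107, 110, 288, 37]
t=1: [218, 83, 24, 63, 140, 117]
t=2: [196, 264, 284, 196, 159, 117]
t=3: [93, 105, 149, 151, 208, 115]
t=4: [208, 106, 191, 224, 158, 125]
t=5: [126, 54, 97, 219, 238, 150]
t=6: [137, 155, 270, 257, 281, 227]
t=7: [203, 216, 128, 82, 162, 225]
t=8: [171, 177, 163, 238, 279, 237]
t=9: [273, 124, 248, 282, 214, 286]
t=10: [135, 90, 53, 145, 189, 181]

Answer: [135, 90, 53, 145, 189, 181]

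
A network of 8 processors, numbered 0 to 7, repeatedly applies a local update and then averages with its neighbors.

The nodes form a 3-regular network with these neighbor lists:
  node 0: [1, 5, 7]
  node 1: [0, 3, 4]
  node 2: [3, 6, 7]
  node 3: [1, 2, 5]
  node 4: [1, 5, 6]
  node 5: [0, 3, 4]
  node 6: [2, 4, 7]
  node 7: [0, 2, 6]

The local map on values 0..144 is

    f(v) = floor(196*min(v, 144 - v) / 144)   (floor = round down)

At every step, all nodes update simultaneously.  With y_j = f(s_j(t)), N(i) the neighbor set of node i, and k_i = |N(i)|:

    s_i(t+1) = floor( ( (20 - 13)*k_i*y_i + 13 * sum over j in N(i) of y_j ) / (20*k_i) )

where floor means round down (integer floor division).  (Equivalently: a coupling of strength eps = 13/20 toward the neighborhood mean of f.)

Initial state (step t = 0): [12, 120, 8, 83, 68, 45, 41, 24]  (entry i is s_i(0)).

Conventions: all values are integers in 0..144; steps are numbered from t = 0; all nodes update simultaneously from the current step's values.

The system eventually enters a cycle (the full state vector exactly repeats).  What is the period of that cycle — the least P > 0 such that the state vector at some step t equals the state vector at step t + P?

Answer: 4
Key observation: The state at step 59, [95, 95, 95, 95, 95, 95, 95, 95], reappears at step 63 — and no state repeats earlier — so the cycle the system enters has period 4.

Derivation:
t=0: [12, 120, 8, 83, 68, 45, 41, 24]
t=1: [32, 52, 40, 51, 64, 62, 48, 28]
t=2: [56, 67, 56, 69, 77, 72, 61, 48]
t=3: [81, 88, 78, 89, 90, 90, 79, 73]
t=4: [82, 76, 87, 77, 76, 75, 86, 90]
t=5: [85, 90, 79, 88, 89, 90, 79, 77]
t=6: [79, 75, 86, 77, 76, 75, 85, 87]
t=7: [87, 91, 81, 89, 89, 91, 81, 80]
t=8: [77, 73, 83, 75, 75, 73, 83, 83]
t=9: [91, 93, 85, 92, 92, 93, 85, 84]
t=10: [72, 70, 78, 71, 71, 70, 78, 78]
t=11: [94, 96, 90, 94, 94, 96, 90, 90]
t=12: [67, 66, 71, 67, 67, 66, 71, 71]
t=13: [91, 90, 94, 91, 91, 90, 94, 94]
t=14: [71, 72, 68, 71, 71, 72, 68, 68]
t=15: [96, 96, 92, 96, 96, 96, 92, 92]
t=16: [66, 65, 68, 66, 66, 65, 68, 68]
t=17: [89, 88, 91, 89, 89, 88, 91, 91]
t=18: [74, 74, 72, 74, 74, 74, 72, 72]
t=19: [95, 95, 97, 95, 95, 95, 97, 97]
t=20: [65, 66, 63, 65, 65, 66, 63, 63]
t=21: [87, 88, 85, 87, 87, 88, 85, 85]
t=22: [77, 76, 79, 77, 77, 76, 79, 79]
t=23: [90, 91, 88, 90, 90, 91, 88, 88]
t=24: [73, 72, 75, 73, 73, 72, 75, 75]
t=25: [96, 96, 93, 96, 96, 96, 93, 93]
t=26: [65, 65, 68, 65, 65, 65, 68, 68]
t=27: [88, 88, 91, 88, 88, 88, 91, 91]
t=28: [75, 76, 72, 75, 75, 76, 72, 72]
t=29: [93, 92, 96, 93, 93, 92, 96, 96]
t=30: [68, 69, 65, 68, 68, 69, 65, 65]
t=31: [91, 92, 88, 91, 91, 92, 88, 88]
t=32: [72, 71, 75, 72, 72, 71, 75, 75]
t=33: [96, 97, 94, 96, 96, 97, 94, 94]
t=34: [64, 64, 67, 64, 64, 64, 67, 67]
t=35: [87, 87, 90, 87, 87, 87, 90, 90]
t=36: [76, 77, 73, 76, 76, 77, 73, 73]
t=37: [92, 91, 95, 92, 92, 91, 95, 95]
t=38: [70, 70, 66, 70, 70, 70, 66, 66]
t=39: [93, 95, 90, 93, 93, 95, 90, 90]
t=40: [68, 67, 72, 68, 68, 67, 72, 72]
t=41: [92, 91, 96, 92, 92, 91, 96, 96]
t=42: [69, 70, 66, 69, 69, 70, 66, 66]
t=43: [93, 93, 89, 93, 93, 93, 89, 89]
t=44: [70, 69, 72, 70, 70, 69, 72, 72]
t=45: [94, 94, 97, 94, 94, 94, 97, 97]
t=46: [66, 68, 64, 66, 66, 68, 64, 64]
t=47: [89, 90, 87, 89, 89, 90, 87, 87]
t=48: [74, 73, 76, 74, 74, 73, 76, 76]
t=49: [94, 95, 92, 94, 94, 95, 92, 92]
t=50: [67, 67, 69, 67, 67, 67, 69, 69]
t=51: [91, 91, 92, 91, 91, 91, 92, 92]
t=52: [71, 72, 70, 71, 71, 72, 70, 70]
t=53: [96, 96, 95, 96, 96, 96, 95, 95]
t=54: [65, 65, 65, 65, 65, 65, 65, 65]
t=55: [88, 88, 88, 88, 88, 88, 88, 88]
t=56: [76, 76, 76, 76, 76, 76, 76, 76]
t=57: [92, 92, 92, 92, 92, 92, 92, 92]
t=58: [70, 70, 70, 70, 70, 70, 70, 70]
t=59: [95, 95, 95, 95, 95, 95, 95, 95]
t=60: [66, 66, 66, 66, 66, 66, 66, 66]
t=61: [89, 89, 89, 89, 89, 89, 89, 89]
t=62: [74, 74, 74, 74, 74, 74, 74, 74]
t=63: [95, 95, 95, 95, 95, 95, 95, 95]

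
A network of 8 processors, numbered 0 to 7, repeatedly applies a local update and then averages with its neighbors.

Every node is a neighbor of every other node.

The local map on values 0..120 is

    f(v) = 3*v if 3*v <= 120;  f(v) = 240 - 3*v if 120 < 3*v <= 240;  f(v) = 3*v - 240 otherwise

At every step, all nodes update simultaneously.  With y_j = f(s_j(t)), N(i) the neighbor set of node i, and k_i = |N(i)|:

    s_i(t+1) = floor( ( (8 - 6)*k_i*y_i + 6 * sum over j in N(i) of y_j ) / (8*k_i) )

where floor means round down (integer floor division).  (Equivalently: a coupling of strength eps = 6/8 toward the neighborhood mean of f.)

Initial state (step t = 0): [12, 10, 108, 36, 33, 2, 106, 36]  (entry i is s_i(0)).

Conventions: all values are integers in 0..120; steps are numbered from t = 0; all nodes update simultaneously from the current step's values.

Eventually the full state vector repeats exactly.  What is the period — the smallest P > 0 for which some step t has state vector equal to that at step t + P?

Simulating step by step:
t=0: [12, 10, 108, 36, 33, 2, 106, 36]
t=1: [63, 63, 70, 74, 72, 59, 69, 74]
t=2: [38, 38, 35, 33, 34, 39, 35, 33]
t=3: [107, 107, 106, 105, 106, 108, 106, 105]
t=4: [79, 79, 78, 78, 78, 79, 78, 78]
t=5: [4, 4, 5, 5, 5, 4, 5, 5]
t=6: [13, 13, 14, 14, 14, 13, 14, 14]
t=7: [40, 40, 41, 41, 41, 40, 41, 41]
t=8: [118, 118, 117, 117, 117, 118, 117, 117]
t=9: [112, 112, 111, 111, 111, 112, 111, 111]
t=10: [94, 94, 93, 93, 93, 94, 93, 93]
t=11: [40, 40, 39, 39, 39, 40, 39, 39]
t=12: [118, 118, 117, 117, 117, 118, 117, 117]

Answer: 4
Key observation: The state at step 8, [118, 118, 117, 117, 117, 118, 117, 117], reappears at step 12 — and no state repeats earlier — so the cycle the system enters has period 4.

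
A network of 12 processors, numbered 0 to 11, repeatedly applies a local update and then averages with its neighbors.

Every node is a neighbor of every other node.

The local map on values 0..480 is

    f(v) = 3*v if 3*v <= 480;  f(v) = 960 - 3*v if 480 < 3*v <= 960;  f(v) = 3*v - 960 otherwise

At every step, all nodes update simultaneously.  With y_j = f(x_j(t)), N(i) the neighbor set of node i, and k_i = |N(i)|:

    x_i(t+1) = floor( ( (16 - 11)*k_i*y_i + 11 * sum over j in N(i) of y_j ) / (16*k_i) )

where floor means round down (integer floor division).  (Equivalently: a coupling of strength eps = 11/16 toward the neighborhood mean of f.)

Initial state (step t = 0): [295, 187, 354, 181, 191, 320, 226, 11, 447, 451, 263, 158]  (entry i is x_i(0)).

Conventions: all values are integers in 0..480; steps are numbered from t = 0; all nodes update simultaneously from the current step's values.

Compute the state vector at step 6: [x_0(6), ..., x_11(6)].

Simulating step by step:
t=0: [295, 187, 354, 181, 191, 320, 226, 11, 447, 451, 263, 158]
t=1: [213, 294, 220, 298, 291, 194, 265, 202, 289, 292, 237, 313]
t=2: [217, 156, 212, 153, 159, 231, 178, 225, 160, 158, 199, 142]
t=3: [374, 414, 378, 412, 416, 364, 403, 368, 417, 415, 388, 403]
t=4: [211, 241, 214, 240, 243, 204, 233, 207, 243, 242, 222, 233]
t=5: [289, 266, 287, 267, 265, 294, 272, 292, 265, 266, 281, 272]
t=6: [121, 138, 123, 138, 139, 117, 134, 119, 139, 138, 127, 134]

Answer: [121, 138, 123, 138, 139, 117, 134, 119, 139, 138, 127, 134]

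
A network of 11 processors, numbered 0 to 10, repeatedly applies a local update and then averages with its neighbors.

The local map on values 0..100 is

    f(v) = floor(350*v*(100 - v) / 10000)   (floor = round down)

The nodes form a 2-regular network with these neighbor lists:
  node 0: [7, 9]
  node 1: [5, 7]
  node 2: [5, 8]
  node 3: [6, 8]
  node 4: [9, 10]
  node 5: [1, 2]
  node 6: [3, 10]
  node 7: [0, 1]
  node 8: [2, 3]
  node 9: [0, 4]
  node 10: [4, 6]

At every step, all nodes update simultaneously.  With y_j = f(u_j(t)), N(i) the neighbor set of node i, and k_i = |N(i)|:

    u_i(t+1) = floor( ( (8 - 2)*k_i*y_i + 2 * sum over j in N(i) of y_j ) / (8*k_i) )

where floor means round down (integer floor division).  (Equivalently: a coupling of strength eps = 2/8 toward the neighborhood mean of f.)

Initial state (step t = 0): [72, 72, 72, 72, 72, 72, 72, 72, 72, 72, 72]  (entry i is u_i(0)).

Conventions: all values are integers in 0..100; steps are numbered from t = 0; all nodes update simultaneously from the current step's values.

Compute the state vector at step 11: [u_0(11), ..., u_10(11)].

Simulating step by step:
t=0: [72, 72, 72, 72, 72, 72, 72, 72, 72, 72, 72]
t=1: [70, 70, 70, 70, 70, 70, 70, 70, 70, 70, 70]
t=2: [73, 73, 73, 73, 73, 73, 73, 73, 73, 73, 73]
t=3: [68, 68, 68, 68, 68, 68, 68, 68, 68, 68, 68]
t=4: [76, 76, 76, 76, 76, 76, 76, 76, 76, 76, 76]
t=5: [63, 63, 63, 63, 63, 63, 63, 63, 63, 63, 63]
t=6: [81, 81, 81, 81, 81, 81, 81, 81, 81, 81, 81]
t=7: [53, 53, 53, 53, 53, 53, 53, 53, 53, 53, 53]
t=8: [87, 87, 87, 87, 87, 87, 87, 87, 87, 87, 87]
t=9: [39, 39, 39, 39, 39, 39, 39, 39, 39, 39, 39]
t=10: [83, 83, 83, 83, 83, 83, 83, 83, 83, 83, 83]
t=11: [49, 49, 49, 49, 49, 49, 49, 49, 49, 49, 49]

Answer: [49, 49, 49, 49, 49, 49, 49, 49, 49, 49, 49]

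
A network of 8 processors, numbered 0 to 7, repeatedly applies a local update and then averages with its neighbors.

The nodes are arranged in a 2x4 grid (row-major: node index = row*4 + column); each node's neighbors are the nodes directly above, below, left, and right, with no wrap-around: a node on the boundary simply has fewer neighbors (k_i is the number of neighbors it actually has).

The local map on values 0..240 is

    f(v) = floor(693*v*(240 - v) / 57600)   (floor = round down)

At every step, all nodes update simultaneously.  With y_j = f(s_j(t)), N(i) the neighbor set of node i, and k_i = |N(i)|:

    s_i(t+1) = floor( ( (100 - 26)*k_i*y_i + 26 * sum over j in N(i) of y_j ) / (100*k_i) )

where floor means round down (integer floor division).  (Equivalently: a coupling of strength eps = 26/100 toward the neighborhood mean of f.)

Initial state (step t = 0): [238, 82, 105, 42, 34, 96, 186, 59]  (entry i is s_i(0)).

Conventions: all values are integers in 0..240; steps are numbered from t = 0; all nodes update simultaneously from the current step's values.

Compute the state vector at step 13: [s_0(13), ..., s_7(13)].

Answer: [156, 156, 155, 155, 156, 156, 155, 155]

Derivation:
t=0: [238, 82, 105, 42, 34, 96, 186, 59]
t=1: [34, 144, 158, 112, 84, 153, 129, 123]
t=2: [104, 157, 158, 169, 147, 161, 169, 172]
t=3: [167, 156, 153, 144, 163, 153, 145, 141]
t=4: [148, 156, 160, 165, 151, 159, 164, 166]
t=5: [161, 157, 153, 148, 160, 154, 149, 147]
t=6: [153, 156, 160, 162, 154, 158, 162, 163]
t=7: [159, 156, 153, 152, 158, 155, 152, 151]
t=8: [154, 157, 159, 160, 155, 157, 159, 160]
t=9: [158, 156, 154, 154, 157, 156, 154, 154]
t=10: [155, 157, 158, 159, 156, 157, 158, 159]
t=11: [157, 156, 155, 154, 157, 156, 155, 154]
t=12: [156, 157, 158, 158, 156, 157, 158, 158]
t=13: [156, 156, 155, 155, 156, 156, 155, 155]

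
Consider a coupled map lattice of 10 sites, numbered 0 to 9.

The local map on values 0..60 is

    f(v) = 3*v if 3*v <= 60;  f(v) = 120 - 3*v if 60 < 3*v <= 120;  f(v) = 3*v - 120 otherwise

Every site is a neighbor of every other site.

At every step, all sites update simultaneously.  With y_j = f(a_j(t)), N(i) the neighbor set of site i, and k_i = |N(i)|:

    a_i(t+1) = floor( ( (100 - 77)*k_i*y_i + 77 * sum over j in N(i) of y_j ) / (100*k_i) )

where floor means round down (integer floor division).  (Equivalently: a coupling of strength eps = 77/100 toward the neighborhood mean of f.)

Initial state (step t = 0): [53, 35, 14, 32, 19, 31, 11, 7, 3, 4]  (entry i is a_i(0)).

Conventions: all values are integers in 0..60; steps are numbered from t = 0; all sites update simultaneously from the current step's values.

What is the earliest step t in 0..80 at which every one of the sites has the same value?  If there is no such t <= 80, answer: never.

Answer: 4
Key observation: Synchronization is absorbing here: once all sites are equal they stay equal, and step 4 is the first all-equal step.

Derivation:
t=0: [53, 35, 14, 32, 19, 31, 11, 7, 3, 4]  (not all equal)
t=1: [29, 26, 29, 27, 32, 27, 28, 26, 25, 25]  (not all equal)
t=2: [37, 38, 37, 37, 35, 37, 37, 38, 38, 38]  (not all equal)
t=3: [8, 8, 8, 8, 9, 8, 8, 8, 8, 8]  (not all equal)
t=4: [24, 24, 24, 24, 24, 24, 24, 24, 24, 24]  (all equal)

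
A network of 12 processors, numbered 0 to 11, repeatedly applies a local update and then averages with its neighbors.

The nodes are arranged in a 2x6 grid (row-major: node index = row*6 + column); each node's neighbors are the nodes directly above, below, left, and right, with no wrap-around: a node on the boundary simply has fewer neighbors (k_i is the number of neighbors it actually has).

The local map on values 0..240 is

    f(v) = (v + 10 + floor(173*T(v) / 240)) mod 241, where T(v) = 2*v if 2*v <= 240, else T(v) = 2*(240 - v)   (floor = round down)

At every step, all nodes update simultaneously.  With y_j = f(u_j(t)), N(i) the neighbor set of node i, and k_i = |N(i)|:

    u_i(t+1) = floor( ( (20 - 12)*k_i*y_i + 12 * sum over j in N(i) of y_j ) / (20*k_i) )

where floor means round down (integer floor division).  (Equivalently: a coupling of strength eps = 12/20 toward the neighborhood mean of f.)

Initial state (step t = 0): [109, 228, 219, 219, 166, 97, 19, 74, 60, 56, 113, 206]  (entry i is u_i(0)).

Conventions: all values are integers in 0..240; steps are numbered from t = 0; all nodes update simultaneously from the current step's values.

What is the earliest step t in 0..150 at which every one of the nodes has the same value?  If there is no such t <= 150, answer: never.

Simulating step by step:
t=0: [109, 228, 219, 219, 166, 97, 19, 74, 60, 56, 113, 206]  (not all equal)
t=1: [35, 54, 44, 48, 29, 21, 89, 121, 133, 102, 59, 24]  (not all equal)
t=2: [148, 111, 111, 93, 100, 68, 137, 109, 61, 74, 94, 91]  (not all equal)
t=3: [47, 40, 103, 143, 135, 143, 46, 64, 116, 202, 182, 217]  (not all equal)
t=4: [118, 104, 50, 40, 49, 42, 135, 122, 63, 37, 33, 33]  (not all equal)
t=5: [45, 58, 111, 115, 113, 110, 57, 72, 123, 112, 99, 96]  (not all equal)
t=6: [137, 129, 68, 44, 36, 28, 150, 146, 77, 40, 21, 15]  (not all equal)
t=7: [53, 79, 145, 122, 90, 74, 50, 80, 145, 118, 74, 60]  (not all equal)
t=8: [155, 159, 82, 91, 179, 191, 156, 158, 82, 83, 164, 176]  (not all equal)
t=9: [45, 77, 181, 184, 74, 33, 45, 78, 177, 181, 73, 36]  (not all equal)
t=10: [142, 150, 67, 65, 138, 122, 143, 150, 68, 65, 139, 122]  (not all equal)
t=11: [50, 73, 147, 146, 78, 58, 50, 74, 148, 146, 77, 58]  (not all equal)
t=12: [148, 149, 77, 80, 159, 165, 149, 149, 77, 79, 159, 165]  (not all equal)
t=13: [49, 78, 169, 170, 75, 42, 49, 78, 169, 170, 75, 42]  (not all equal)
t=14: [150, 153, 71, 70, 146, 136, 150, 153, 71, 70, 146, 136]  (not all equal)
t=15: [47, 74, 155, 154, 76, 52, 47, 74, 155, 154, 76, 52]  (not all equal)
t=16: [143, 148, 74, 75, 153, 153, 143, 148, 74, 75, 153, 153]  (not all equal)
t=17: [50, 77, 162, 163, 76, 47, 50, 77, 162, 163, 76, 47]  (not all equal)
t=18: [151, 153, 74, 73, 150, 145, 151, 153, 74, 73, 150, 145]  (not all equal)
t=19: [47, 75, 161, 160, 76, 49, 47, 75, 161, 160, 76, 49]  (not all equal)
t=20: [144, 149, 73, 74, 151, 148, 144, 149, 73, 74, 151, 148]  (not all equal)
t=21: [50, 77, 160, 161, 76, 48, 50, 77, 160, 161, 76, 48]  (not all equal)
t=22: [151, 154, 74, 73, 151, 147, 151, 154, 74, 73, 151, 147]  (not all equal)
t=23: [47, 75, 160, 160, 76, 49, 47, 75, 160, 160, 76, 49]  (not all equal)
t=24: [144, 149, 73, 74, 151, 148, 144, 149, 73, 74, 151, 148]  (not all equal)

Answer: never
Key observation: The state at step 20 reappears at step 24 — the system is in a cycle of period 4 from step 20 on.  No step 0..24 is synchronized, and the cycle repeats forever, so no step up to 150 (or ever) has all nodes equal.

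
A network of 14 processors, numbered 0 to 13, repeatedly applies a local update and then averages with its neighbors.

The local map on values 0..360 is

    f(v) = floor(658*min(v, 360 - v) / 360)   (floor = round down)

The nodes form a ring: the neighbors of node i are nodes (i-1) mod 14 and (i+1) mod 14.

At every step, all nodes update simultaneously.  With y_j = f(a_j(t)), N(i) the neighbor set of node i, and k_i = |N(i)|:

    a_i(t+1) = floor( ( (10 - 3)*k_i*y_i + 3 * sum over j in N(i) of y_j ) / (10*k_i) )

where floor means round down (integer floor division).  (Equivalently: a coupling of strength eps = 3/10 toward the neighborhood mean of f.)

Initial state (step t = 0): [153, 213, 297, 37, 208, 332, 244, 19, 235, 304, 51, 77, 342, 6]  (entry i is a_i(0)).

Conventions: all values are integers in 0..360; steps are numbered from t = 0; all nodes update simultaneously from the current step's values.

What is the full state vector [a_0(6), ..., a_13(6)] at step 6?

Answer: [126, 86, 95, 141, 228, 275, 297, 288, 291, 243, 210, 214, 268, 244]

Derivation:
t=0: [153, 213, 297, 37, 208, 332, 244, 19, 235, 304, 51, 77, 342, 6]
t=1: [237, 246, 130, 105, 211, 109, 161, 89, 180, 119, 101, 116, 44, 53]
t=2: [202, 214, 225, 210, 248, 224, 259, 206, 287, 228, 193, 188, 102, 112]
t=3: [272, 266, 253, 259, 221, 231, 208, 244, 171, 234, 296, 293, 207, 213]
t=4: [177, 172, 189, 196, 240, 244, 260, 236, 284, 225, 134, 144, 253, 253]
t=5: [302, 315, 310, 288, 229, 208, 193, 206, 167, 229, 247, 249, 205, 214]
t=6: [126, 86, 95, 141, 228, 275, 297, 288, 291, 243, 210, 214, 268, 244]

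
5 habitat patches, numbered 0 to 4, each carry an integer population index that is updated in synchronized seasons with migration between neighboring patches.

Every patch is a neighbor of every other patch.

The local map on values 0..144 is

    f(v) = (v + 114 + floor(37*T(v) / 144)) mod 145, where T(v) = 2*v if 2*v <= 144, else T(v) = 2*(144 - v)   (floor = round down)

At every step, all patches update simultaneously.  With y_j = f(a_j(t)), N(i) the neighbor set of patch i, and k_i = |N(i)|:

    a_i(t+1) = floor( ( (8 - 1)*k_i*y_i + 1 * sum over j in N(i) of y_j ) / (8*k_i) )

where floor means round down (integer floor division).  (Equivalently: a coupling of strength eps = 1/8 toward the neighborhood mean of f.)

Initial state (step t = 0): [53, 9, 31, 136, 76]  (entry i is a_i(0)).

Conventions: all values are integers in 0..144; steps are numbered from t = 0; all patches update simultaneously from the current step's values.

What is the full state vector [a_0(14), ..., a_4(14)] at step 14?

Answer: [133, 81, 81, 81, 81]

Derivation:
t=0: [53, 9, 31, 136, 76]
t=1: [53, 119, 24, 103, 78]
t=2: [51, 94, 14, 88, 77]
t=3: [52, 87, 127, 85, 81]
t=4: [52, 84, 100, 83, 81]
t=5: [51, 82, 88, 82, 81]
t=6: [50, 80, 83, 80, 80]
t=7: [48, 79, 81, 79, 79]
t=8: [46, 79, 80, 79, 79]
t=9: [43, 79, 79, 79, 79]
t=10: [39, 79, 79, 79, 79]
t=11: [34, 79, 79, 79, 79]
t=12: [27, 79, 79, 79, 79]
t=13: [18, 78, 78, 78, 78]
t=14: [133, 81, 81, 81, 81]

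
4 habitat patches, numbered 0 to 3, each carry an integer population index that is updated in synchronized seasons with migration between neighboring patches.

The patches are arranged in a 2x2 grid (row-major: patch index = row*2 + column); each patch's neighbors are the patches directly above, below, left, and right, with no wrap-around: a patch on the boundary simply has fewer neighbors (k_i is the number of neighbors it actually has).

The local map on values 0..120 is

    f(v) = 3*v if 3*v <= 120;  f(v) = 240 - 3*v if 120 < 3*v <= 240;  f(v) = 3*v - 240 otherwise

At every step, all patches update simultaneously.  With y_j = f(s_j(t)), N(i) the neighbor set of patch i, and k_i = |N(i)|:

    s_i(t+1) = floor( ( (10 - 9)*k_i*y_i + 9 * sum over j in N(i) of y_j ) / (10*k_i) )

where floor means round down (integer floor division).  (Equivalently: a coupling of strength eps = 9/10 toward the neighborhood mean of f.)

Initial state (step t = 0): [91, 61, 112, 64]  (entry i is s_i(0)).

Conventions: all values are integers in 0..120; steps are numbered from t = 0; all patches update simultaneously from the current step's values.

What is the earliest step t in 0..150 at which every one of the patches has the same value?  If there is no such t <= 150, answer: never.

Simulating step by step:
t=0: [91, 61, 112, 64]  (not all equal)
t=1: [72, 42, 46, 73]  (not all equal)
t=2: [99, 31, 30, 99]  (not all equal)
t=3: [88, 60, 60, 88]  (not all equal)
t=4: [56, 27, 27, 56]  (not all equal)
t=5: [80, 72, 72, 80]  (not all equal)
t=6: [21, 2, 2, 21]  (not all equal)
t=7: [11, 57, 57, 11]  (not all equal)
t=8: [65, 36, 36, 65]  (not all equal)
t=9: [101, 51, 51, 101]  (not all equal)
t=10: [84, 65, 65, 84]  (not all equal)
t=11: [41, 15, 15, 41]  (not all equal)
t=12: [52, 109, 109, 52]  (not all equal)
t=13: [86, 84, 84, 86]  (not all equal)
t=14: [12, 17, 17, 12]  (not all equal)
t=15: [49, 37, 37, 49]  (not all equal)
t=16: [109, 94, 94, 109]  (not all equal)
t=17: [46, 82, 82, 46]  (not all equal)
t=18: [15, 92, 92, 15]  (not all equal)
t=19: [36, 44, 44, 36]  (not all equal)
t=20: [108, 108, 108, 108]  (all equal)

Answer: 20
Key observation: Synchronization is absorbing here: once all patches are equal they stay equal, and step 20 is the first all-equal step.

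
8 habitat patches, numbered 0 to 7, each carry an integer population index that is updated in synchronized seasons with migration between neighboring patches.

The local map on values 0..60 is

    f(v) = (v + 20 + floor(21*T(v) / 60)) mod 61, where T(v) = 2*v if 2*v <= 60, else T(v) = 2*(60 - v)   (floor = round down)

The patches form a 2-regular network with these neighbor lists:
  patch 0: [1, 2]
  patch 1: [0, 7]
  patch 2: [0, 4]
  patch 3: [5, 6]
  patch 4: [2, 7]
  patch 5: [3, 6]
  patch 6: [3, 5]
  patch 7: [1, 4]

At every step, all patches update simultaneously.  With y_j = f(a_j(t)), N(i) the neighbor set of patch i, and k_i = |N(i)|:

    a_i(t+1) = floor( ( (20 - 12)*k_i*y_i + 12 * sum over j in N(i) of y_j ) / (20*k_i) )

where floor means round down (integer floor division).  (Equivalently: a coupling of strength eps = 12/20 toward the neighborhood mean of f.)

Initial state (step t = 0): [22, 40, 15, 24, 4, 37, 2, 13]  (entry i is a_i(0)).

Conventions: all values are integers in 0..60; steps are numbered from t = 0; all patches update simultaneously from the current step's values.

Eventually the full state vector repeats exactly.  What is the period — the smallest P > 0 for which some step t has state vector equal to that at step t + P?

Answer: 2
Key observation: The state at step 8, [13, 13, 13, 13, 13, 13, 13, 13], reappears at step 10 — and no state repeats earlier — so the cycle the system enters has period 2.

Derivation:
t=0: [22, 40, 15, 24, 4, 37, 2, 13]
t=1: [40, 34, 42, 34, 36, 29, 30, 28]
t=2: [12, 10, 12, 9, 10, 9, 9, 9]
t=3: [39, 37, 39, 35, 37, 35, 35, 36]
t=4: [12, 11, 12, 11, 11, 11, 11, 11]
t=5: [39, 38, 39, 38, 38, 38, 38, 38]
t=6: [12, 12, 12, 12, 12, 12, 12, 12]
t=7: [40, 40, 40, 40, 40, 40, 40, 40]
t=8: [13, 13, 13, 13, 13, 13, 13, 13]
t=9: [42, 42, 42, 42, 42, 42, 42, 42]
t=10: [13, 13, 13, 13, 13, 13, 13, 13]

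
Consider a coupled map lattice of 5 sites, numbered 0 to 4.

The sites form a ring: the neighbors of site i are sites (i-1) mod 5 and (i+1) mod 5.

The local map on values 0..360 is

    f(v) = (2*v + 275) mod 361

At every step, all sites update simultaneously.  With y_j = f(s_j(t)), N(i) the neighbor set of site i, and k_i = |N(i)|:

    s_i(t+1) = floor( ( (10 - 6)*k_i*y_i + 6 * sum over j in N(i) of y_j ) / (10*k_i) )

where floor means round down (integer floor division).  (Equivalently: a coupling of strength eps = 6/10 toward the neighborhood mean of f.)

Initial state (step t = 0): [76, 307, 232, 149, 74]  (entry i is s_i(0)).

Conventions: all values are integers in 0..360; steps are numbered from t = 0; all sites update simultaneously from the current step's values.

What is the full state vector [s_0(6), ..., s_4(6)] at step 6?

Answer: [81, 90, 193, 240, 179]

Derivation:
t=0: [76, 307, 232, 149, 74]
t=1: [95, 91, 120, 108, 108]
t=2: [109, 115, 129, 137, 122]
t=3: [143, 148, 168, 174, 159]
t=4: [212, 219, 241, 249, 231]
t=5: [245, 252, 134, 35, 122]
t=6: [81, 90, 193, 240, 179]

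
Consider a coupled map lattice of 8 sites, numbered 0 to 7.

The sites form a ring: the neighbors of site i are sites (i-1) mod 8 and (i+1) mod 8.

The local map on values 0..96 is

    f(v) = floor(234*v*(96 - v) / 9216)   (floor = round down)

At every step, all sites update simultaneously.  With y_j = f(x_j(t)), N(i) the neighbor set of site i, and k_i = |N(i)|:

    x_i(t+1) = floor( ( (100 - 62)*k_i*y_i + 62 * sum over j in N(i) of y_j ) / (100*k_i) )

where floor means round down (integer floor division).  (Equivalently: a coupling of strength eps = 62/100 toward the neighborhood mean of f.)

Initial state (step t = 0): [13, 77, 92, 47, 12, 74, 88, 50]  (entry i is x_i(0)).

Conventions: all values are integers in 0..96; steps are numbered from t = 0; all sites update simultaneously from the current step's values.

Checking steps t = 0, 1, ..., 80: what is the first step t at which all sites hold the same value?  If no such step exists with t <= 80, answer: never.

Answer: 6
Key observation: Synchronization is absorbing here: once all sites are equal they stay equal, and step 6 is the first all-equal step.

Derivation:
t=0: [13, 77, 92, 47, 12, 74, 88, 50]  (not all equal)
t=1: [39, 25, 32, 32, 40, 28, 37, 35]  (not all equal)
t=2: [51, 50, 49, 53, 52, 52, 52, 54]  (not all equal)
t=3: [57, 58, 57, 57, 57, 58, 57, 57]  (not all equal)
t=4: [55, 55, 55, 56, 55, 55, 55, 56]  (not all equal)
t=5: [56, 57, 56, 56, 56, 57, 56, 56]  (not all equal)
t=6: [56, 56, 56, 56, 56, 56, 56, 56]  (all equal)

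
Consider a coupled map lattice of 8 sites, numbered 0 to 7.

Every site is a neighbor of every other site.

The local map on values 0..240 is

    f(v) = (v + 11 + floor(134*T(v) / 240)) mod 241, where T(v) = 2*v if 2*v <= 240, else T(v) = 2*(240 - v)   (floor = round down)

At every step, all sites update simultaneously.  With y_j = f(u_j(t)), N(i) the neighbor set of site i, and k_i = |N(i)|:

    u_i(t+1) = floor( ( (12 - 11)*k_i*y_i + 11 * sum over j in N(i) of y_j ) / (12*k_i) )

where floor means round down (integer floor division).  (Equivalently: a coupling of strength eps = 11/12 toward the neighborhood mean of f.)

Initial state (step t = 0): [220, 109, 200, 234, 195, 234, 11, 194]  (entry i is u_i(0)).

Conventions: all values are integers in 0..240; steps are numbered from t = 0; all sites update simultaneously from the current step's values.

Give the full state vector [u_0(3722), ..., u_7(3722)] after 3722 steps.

Answer: [38, 38, 38, 38, 38, 38, 38, 38]
Key observation: The state at step 5, [14, 14, 14, 14, 14, 14, 14, 14], reappears at step 13: the system is in a cycle of period 8 from step 5 on.  Therefore the state at step 3722 equals the state at step 5 + ((3722 - 5) mod 8) = 10, which is [38, 38, 38, 38, 38, 38, 38, 38].

Derivation:
t=0: [220, 109, 200, 234, 195, 234, 11, 194]
t=1: [13, 14, 13, 13, 13, 13, 12, 13]
t=2: [38, 37, 38, 38, 38, 38, 38, 38]
t=3: [90, 90, 90, 90, 90, 90, 90, 90]
t=4: [201, 201, 201, 201, 201, 201, 201, 201]
t=5: [14, 14, 14, 14, 14, 14, 14, 14]
t=6: [40, 40, 40, 40, 40, 40, 40, 40]
t=7: [95, 95, 95, 95, 95, 95, 95, 95]
t=8: [212, 212, 212, 212, 212, 212, 212, 212]
t=9: [13, 13, 13, 13, 13, 13, 13, 13]
t=10: [38, 38, 38, 38, 38, 38, 38, 38]
t=11: [91, 91, 91, 91, 91, 91, 91, 91]
t=12: [203, 203, 203, 203, 203, 203, 203, 203]
t=13: [14, 14, 14, 14, 14, 14, 14, 14]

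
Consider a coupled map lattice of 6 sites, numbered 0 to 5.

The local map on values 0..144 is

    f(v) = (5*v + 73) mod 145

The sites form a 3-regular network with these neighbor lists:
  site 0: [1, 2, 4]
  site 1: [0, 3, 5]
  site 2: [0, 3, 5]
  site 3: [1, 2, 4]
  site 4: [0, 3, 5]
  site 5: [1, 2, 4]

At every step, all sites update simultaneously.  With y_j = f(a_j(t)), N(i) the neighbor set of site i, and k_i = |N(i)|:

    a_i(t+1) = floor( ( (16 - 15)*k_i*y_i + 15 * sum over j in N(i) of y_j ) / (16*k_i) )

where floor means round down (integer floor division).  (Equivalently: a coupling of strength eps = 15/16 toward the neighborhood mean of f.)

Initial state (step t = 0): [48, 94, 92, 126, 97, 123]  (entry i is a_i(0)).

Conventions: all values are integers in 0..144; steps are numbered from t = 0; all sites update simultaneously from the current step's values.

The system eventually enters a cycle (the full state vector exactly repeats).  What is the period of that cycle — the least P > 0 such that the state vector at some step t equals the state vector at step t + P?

Answer: 14
Key observation: The state at step 5, [141, 114, 114, 141, 114, 141], reappears at step 19 — and no state repeats earlier — so the cycle the system enters has period 14.

Derivation:
t=0: [48, 94, 92, 126, 97, 123]
t=1: [104, 86, 85, 110, 87, 109]
t=2: [64, 33, 33, 66, 33, 66]
t=3: [93, 108, 108, 94, 108, 94]
t=4: [37, 101, 101, 37, 101, 37]
t=5: [141, 114, 114, 141, 114, 141]
t=6: [62, 53, 53, 62, 53, 62]
t=7: [50, 90, 90, 50, 90, 50]
t=8: [84, 36, 36, 84, 36, 84]
t=9: [104, 61, 61, 104, 61, 104]
t=10: [83, 17, 17, 83, 17, 83]
t=11: [15, 50, 50, 15, 50, 15]
t=12: [31, 4, 4, 31, 4, 31]
t=13: [92, 83, 83, 92, 83, 92]
t=14: [55, 95, 95, 55, 95, 55]
t=15: [109, 61, 61, 109, 61, 109]
t=16: [84, 41, 41, 84, 41, 84]
t=17: [128, 62, 62, 128, 62, 128]
t=18: [95, 130, 130, 95, 130, 95]
t=19: [141, 114, 114, 141, 114, 141]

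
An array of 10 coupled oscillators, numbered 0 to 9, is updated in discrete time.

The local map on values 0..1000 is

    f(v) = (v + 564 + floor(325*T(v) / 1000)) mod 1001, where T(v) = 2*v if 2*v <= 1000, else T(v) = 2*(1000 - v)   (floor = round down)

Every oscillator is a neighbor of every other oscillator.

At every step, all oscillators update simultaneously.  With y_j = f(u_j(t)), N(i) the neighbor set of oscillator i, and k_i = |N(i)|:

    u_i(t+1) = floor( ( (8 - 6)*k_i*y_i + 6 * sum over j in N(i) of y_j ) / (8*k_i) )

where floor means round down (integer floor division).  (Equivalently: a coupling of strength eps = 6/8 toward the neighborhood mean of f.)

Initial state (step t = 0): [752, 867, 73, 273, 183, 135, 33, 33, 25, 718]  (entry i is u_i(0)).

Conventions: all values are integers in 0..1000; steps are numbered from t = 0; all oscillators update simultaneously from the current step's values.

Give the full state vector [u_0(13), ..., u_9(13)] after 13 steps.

Answer: [540, 540, 540, 540, 540, 540, 540, 540, 540, 540]

Derivation:
t=0: [752, 867, 73, 273, 183, 135, 33, 33, 25, 718]
t=1: [549, 556, 584, 472, 614, 601, 573, 573, 571, 547]
t=2: [406, 406, 408, 395, 409, 409, 407, 407, 407, 405]
t=3: [232, 232, 232, 229, 232, 232, 232, 232, 232, 231]
t=4: [945, 945, 945, 944, 945, 945, 945, 945, 945, 945]
t=5: [543, 543, 543, 543, 543, 543, 543, 543, 543, 543]
t=6: [403, 403, 403, 403, 403, 403, 403, 403, 403, 403]
t=7: [227, 227, 227, 227, 227, 227, 227, 227, 227, 227]
t=8: [938, 938, 938, 938, 938, 938, 938, 938, 938, 938]
t=9: [541, 541, 541, 541, 541, 541, 541, 541, 541, 541]
t=10: [402, 402, 402, 402, 402, 402, 402, 402, 402, 402]
t=11: [226, 226, 226, 226, 226, 226, 226, 226, 226, 226]
t=12: [936, 936, 936, 936, 936, 936, 936, 936, 936, 936]
t=13: [540, 540, 540, 540, 540, 540, 540, 540, 540, 540]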